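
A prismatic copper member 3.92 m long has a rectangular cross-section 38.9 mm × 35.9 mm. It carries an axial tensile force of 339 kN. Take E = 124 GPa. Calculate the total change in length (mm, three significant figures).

7.67 mm

A = 1397 mm².
δ_mech = NL/(AE) = 339000·3920/(1397·124000) = 7.674 mm.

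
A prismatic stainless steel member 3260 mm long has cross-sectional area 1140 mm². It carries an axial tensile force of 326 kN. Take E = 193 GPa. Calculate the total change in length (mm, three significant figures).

δ_mech = NL/(AE) = 326000·3260/(1140·193000) = 4.83 mm.

4.83 mm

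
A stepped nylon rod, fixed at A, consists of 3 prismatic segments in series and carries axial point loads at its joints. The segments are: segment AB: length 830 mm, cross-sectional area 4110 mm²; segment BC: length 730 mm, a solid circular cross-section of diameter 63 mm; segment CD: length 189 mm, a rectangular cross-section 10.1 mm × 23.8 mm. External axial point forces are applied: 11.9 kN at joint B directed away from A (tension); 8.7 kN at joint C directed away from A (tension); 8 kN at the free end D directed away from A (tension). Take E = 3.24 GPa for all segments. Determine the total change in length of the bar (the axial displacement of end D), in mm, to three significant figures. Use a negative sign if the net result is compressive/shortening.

4.93 mm

Internal axial forces (sectioning from the free end, tension +): N_CD = 8 kN, N_BC = 16.7 kN, N_AB = 28.6 kN.
A_BC = 3117 mm².
A_CD = 240.4 mm².
δ_AB = 28600·830/(4110·3240) = 1.783 mm
δ_BC = 16700·730/(3117·3240) = 1.207 mm
δ_CD = 8000·189/(240.4·3240) = 1.941 mm
δ = Σδ_i = 4.931 mm.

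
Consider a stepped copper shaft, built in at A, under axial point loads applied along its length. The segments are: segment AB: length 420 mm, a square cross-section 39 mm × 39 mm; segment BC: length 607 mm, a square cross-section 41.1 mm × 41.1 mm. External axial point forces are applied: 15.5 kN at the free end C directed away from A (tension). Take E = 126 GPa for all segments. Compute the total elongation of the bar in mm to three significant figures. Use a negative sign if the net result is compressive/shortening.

Internal axial forces (sectioning from the free end, tension +): N_BC = 15.5 kN, N_AB = 15.5 kN.
A_AB = 1521 mm².
A_BC = 1689 mm².
δ_AB = 15500·420/(1521·126000) = 0.03397 mm
δ_BC = 15500·607/(1689·126000) = 0.0442 mm
δ = Σδ_i = 0.07817 mm.

0.0782 mm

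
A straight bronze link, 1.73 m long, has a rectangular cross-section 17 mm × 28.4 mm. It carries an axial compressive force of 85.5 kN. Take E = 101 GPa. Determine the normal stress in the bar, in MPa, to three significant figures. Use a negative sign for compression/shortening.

A = 482.8 mm².
σ = N/A = -85500/482.8 = -177.1 MPa.

-177 MPa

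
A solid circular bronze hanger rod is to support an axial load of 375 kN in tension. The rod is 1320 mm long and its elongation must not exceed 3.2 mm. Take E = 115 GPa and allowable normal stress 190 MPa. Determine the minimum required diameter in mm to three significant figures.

50.1 mm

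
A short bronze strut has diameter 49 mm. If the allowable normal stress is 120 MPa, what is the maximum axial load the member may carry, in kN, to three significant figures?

226 kN

A = 1886 mm².
P_max = σ_allow · A = 120 · 1886 = 226300 N = 226.3 kN.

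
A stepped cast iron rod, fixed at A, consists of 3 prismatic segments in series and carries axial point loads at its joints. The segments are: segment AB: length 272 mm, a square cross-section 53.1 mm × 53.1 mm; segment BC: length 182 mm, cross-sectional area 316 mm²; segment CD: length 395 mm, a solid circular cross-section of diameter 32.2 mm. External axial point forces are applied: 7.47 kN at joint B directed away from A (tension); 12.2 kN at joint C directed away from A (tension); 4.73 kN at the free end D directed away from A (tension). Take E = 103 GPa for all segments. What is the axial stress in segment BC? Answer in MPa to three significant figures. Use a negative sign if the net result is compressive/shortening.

Internal axial forces (sectioning from the free end, tension +): N_CD = 4.73 kN, N_BC = 16.93 kN, N_AB = 24.4 kN.
σ_BC = N_BC/A_BC = 16930/316 = 53.58 MPa.

53.6 MPa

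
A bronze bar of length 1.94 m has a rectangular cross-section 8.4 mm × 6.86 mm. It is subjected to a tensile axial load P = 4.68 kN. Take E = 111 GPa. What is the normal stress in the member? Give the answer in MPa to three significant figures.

A = 57.62 mm².
σ = N/A = 4680/57.62 = 81.22 MPa.

81.2 MPa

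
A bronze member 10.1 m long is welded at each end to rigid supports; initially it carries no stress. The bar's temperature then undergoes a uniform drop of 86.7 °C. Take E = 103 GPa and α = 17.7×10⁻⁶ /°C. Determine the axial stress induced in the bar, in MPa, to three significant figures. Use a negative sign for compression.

158 MPa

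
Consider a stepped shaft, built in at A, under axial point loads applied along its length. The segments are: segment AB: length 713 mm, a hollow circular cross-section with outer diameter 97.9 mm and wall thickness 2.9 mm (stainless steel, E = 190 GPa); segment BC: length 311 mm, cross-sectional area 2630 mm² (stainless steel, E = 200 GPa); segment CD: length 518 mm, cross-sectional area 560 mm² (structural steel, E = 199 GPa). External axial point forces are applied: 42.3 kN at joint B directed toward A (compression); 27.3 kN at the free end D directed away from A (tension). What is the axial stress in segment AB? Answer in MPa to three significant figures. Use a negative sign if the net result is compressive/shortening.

-17.3 MPa

Internal axial forces (sectioning from the free end, tension +): N_CD = 27.3 kN, N_BC = 27.3 kN, N_AB = -15 kN.
A_AB = 865.5 mm².
σ_AB = N_AB/A_AB = -15000/865.5 = -17.33 MPa.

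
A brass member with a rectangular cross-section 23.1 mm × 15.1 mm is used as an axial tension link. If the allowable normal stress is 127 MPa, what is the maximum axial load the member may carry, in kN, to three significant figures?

44.3 kN

A = 348.8 mm².
P_max = σ_allow · A = 127 · 348.8 = 44300 N = 44.3 kN.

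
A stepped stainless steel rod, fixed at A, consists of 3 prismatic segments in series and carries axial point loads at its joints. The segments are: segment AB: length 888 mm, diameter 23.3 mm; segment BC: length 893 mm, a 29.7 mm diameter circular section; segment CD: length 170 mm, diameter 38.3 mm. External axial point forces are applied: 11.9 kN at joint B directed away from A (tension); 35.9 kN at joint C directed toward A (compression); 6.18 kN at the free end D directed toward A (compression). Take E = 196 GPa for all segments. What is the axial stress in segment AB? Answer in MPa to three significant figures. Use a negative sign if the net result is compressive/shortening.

Internal axial forces (sectioning from the free end, tension +): N_CD = -6.18 kN, N_BC = -42.08 kN, N_AB = -30.18 kN.
A_AB = 426.4 mm².
σ_AB = N_AB/A_AB = -30180/426.4 = -70.78 MPa.

-70.8 MPa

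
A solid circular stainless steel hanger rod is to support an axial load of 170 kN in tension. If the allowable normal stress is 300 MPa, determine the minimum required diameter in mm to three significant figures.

Required area A ≥ P/σ_allow = 170000/300 = 566.7 mm².
For a solid circular section, d ≥ √(4A/π) = 26.86 mm.

26.9 mm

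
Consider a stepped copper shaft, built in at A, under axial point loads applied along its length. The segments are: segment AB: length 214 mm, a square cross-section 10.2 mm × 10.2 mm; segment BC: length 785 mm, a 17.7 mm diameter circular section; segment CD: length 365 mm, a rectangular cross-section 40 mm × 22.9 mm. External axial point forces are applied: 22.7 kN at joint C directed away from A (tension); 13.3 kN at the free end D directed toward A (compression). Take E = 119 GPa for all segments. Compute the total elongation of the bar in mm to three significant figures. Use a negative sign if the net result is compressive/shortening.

0.370 mm

Internal axial forces (sectioning from the free end, tension +): N_CD = -13.3 kN, N_BC = 9.4 kN, N_AB = 9.4 kN.
A_AB = 104 mm².
A_BC = 246.1 mm².
A_CD = 916 mm².
δ_AB = 9400·214/(104·119000) = 0.1625 mm
δ_BC = 9400·785/(246.1·119000) = 0.252 mm
δ_CD = -13300·365/(916·119000) = -0.04454 mm
δ = Σδ_i = 0.37 mm.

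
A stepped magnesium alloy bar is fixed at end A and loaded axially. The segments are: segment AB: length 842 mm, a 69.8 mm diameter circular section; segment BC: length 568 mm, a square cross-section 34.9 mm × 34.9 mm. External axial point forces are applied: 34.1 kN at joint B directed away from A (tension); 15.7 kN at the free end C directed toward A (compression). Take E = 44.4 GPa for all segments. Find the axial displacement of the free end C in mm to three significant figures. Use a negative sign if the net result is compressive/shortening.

Internal axial forces (sectioning from the free end, tension +): N_BC = -15.7 kN, N_AB = 18.4 kN.
A_AB = 3826 mm².
A_BC = 1218 mm².
δ_AB = 18400·842/(3826·44400) = 0.09119 mm
δ_BC = -15700·568/(1218·44400) = -0.1649 mm
δ = Σδ_i = -0.07371 mm.

-0.0737 mm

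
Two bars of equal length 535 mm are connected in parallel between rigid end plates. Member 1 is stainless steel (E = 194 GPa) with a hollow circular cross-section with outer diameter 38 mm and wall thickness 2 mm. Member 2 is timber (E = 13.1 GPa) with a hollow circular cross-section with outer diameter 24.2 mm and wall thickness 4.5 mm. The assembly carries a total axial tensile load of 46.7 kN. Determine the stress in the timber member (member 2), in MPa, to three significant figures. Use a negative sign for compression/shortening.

12.9 MPa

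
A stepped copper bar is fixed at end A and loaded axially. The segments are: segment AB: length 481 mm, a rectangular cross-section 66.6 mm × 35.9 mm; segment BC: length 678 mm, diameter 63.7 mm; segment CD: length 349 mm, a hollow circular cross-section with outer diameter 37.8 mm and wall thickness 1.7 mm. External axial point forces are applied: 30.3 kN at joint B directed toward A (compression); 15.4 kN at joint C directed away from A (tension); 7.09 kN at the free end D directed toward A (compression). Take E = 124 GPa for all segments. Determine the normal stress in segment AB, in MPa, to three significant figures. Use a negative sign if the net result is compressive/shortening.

-9.20 MPa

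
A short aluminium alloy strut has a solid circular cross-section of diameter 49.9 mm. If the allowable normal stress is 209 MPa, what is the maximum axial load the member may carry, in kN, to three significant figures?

A = 1956 mm².
P_max = σ_allow · A = 209 · 1956 = 408700 N = 408.7 kN.

409 kN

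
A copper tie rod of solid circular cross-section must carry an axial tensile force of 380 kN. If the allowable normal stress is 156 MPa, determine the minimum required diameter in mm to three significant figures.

Required area A ≥ P/σ_allow = 380000/156 = 2436 mm².
For a solid circular section, d ≥ √(4A/π) = 55.69 mm.

55.7 mm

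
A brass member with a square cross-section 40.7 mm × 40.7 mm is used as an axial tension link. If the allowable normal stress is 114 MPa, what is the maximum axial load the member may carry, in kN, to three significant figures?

A = 1656 mm².
P_max = σ_allow · A = 114 · 1656 = 188800 N = 188.8 kN.

189 kN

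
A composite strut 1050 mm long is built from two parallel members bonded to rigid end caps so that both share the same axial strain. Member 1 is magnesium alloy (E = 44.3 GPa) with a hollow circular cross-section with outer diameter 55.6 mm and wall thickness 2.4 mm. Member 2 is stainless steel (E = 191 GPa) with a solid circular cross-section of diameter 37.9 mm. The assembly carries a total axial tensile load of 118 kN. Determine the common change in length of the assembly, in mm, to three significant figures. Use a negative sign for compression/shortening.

A_1 = 401.1 mm².
A_2 = 1128 mm².
Equal strain + equilibrium ⇒ each member carries load in proportion to AE: A₁E₁ = 17770000 N, A₂E₂ = 215500000 N, ΣAE = 233200000 N.
δ = PL/ΣAE = 118000·1050/233200000 = 0.5312 mm.

0.531 mm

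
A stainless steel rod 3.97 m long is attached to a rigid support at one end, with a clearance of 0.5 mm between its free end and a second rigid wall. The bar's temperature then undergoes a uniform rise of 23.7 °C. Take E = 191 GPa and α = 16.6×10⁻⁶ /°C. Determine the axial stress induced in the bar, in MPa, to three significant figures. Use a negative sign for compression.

-51.1 MPa

Free thermal expansion αLΔT = 16.6e-6 · 3970 · 23.7 = 1.562 mm.
The walls engage after the gap closes; constrained expansion = 1.562 − 0.5 = 1.062 mm.
The walls impose strain ε = −(1.062)/3970 = -2.6748e-04; σ = Eε = 191000 · -2.6748e-04 = -51.09 MPa.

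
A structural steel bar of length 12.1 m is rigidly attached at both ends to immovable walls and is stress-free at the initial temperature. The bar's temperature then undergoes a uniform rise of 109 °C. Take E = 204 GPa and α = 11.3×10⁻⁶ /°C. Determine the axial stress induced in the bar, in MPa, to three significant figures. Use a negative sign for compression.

-251 MPa

Free thermal expansion αLΔT = 11.3e-6 · 12100 · 109 = 14.9 mm.
The walls impose strain ε = −(14.9)/12100 = -1.2317e-03; σ = Eε = 204000 · -1.2317e-03 = -251.3 MPa.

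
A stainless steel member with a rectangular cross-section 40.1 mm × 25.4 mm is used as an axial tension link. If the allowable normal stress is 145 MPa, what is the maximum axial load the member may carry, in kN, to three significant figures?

A = 1019 mm².
P_max = σ_allow · A = 145 · 1019 = 147700 N = 147.7 kN.

148 kN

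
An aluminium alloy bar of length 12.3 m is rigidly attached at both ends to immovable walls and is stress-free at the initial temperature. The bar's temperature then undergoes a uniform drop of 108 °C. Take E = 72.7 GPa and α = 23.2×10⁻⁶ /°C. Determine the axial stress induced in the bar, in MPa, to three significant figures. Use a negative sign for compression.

Free thermal expansion αLΔT = 23.2e-6 · 12300 · -108 = -30.82 mm.
The walls impose strain ε = −(-30.82)/12300 = 2.5056e-03; σ = Eε = 72700 · 2.5056e-03 = 182.2 MPa.

182 MPa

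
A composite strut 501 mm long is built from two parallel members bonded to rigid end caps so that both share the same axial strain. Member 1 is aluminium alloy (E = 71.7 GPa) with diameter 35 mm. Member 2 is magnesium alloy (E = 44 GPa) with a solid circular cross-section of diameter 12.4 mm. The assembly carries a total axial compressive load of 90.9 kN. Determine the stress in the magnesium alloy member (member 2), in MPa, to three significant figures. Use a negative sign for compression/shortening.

-53.8 MPa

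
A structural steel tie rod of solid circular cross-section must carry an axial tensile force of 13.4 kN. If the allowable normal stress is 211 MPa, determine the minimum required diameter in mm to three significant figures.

Required area A ≥ P/σ_allow = 13400/211 = 63.51 mm².
For a solid circular section, d ≥ √(4A/π) = 8.992 mm.

8.99 mm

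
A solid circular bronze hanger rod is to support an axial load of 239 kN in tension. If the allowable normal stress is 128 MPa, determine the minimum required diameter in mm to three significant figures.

Required area A ≥ P/σ_allow = 239000/128 = 1867 mm².
For a solid circular section, d ≥ √(4A/π) = 48.76 mm.

48.8 mm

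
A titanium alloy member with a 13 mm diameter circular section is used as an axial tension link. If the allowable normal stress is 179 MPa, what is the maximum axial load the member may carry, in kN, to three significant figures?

23.8 kN

A = 132.7 mm².
P_max = σ_allow · A = 179 · 132.7 = 23760 N = 23.76 kN.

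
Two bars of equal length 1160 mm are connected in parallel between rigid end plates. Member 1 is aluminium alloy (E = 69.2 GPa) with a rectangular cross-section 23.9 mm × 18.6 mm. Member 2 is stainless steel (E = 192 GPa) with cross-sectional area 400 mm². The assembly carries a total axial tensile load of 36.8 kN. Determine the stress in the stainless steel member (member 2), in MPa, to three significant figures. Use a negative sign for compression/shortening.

A_1 = 444.5 mm².
Equal strain + equilibrium ⇒ each member carries load in proportion to AE: A₁E₁ = 30760000 N, A₂E₂ = 76800000 N, ΣAE = 107600000 N.
σ₂ = P·E₂/ΣAE = 36800·192000/107600000 = 65.69 MPa.

65.7 MPa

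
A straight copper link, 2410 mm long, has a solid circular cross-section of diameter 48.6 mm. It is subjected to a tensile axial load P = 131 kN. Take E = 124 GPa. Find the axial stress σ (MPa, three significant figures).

70.6 MPa

A = 1855 mm².
σ = N/A = 131000/1855 = 70.62 MPa.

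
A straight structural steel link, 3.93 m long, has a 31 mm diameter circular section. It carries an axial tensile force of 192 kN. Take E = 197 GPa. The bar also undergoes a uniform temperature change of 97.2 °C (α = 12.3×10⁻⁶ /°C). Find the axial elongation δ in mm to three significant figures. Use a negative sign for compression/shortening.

A = 754.8 mm².
δ_mech = NL/(AE) = 192000·3930/(754.8·197000) = 5.075 mm.
δ_thermal = αLΔT = 12.3e-6·3930·97.2 = 4.699 mm.
δ = δ_mech + δ_thermal = 9.773 mm.

9.77 mm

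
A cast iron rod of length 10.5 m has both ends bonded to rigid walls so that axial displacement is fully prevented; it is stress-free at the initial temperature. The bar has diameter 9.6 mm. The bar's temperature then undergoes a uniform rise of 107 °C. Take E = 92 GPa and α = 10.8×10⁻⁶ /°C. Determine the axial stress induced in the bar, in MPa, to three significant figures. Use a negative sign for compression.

-106 MPa

Free thermal expansion αLΔT = 10.8e-6 · 10500 · 107 = 12.13 mm.
The walls impose strain ε = −(12.13)/10500 = -1.1556e-03; σ = Eε = 92000 · -1.1556e-03 = -106.3 MPa.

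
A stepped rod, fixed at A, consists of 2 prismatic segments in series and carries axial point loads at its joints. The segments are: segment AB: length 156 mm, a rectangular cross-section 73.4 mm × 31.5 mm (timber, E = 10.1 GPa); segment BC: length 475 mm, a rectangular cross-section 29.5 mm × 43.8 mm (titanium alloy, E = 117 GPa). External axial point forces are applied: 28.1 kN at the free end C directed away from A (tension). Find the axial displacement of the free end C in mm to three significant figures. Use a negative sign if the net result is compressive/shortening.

Internal axial forces (sectioning from the free end, tension +): N_BC = 28.1 kN, N_AB = 28.1 kN.
A_AB = 2312 mm².
A_BC = 1292 mm².
δ_AB = 28100·156/(2312·10100) = 0.1877 mm
δ_BC = 28100·475/(1292·117000) = 0.08829 mm
δ = Σδ_i = 0.276 mm.

0.276 mm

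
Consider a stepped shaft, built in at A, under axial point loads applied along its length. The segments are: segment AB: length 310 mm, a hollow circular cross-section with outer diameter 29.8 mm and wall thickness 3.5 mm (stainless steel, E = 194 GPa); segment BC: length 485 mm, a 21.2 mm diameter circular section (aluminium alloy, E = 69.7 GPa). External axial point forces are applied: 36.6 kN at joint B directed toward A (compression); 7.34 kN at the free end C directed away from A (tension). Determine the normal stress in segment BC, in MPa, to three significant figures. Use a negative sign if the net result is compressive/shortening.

20.8 MPa

Internal axial forces (sectioning from the free end, tension +): N_BC = 7.34 kN, N_AB = -29.26 kN.
A_BC = 353 mm².
σ_BC = N_BC/A_BC = 7340/353 = 20.79 MPa.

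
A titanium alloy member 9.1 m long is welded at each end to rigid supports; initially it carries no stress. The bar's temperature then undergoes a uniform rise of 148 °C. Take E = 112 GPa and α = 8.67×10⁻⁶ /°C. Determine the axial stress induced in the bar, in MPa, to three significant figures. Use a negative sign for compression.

Free thermal expansion αLΔT = 8.67e-6 · 9100 · 148 = 11.68 mm.
The walls impose strain ε = −(11.68)/9100 = -1.2832e-03; σ = Eε = 112000 · -1.2832e-03 = -143.7 MPa.

-144 MPa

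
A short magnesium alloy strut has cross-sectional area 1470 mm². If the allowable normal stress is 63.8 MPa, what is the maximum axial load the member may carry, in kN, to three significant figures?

P_max = σ_allow · A = 63.8 · 1470 = 93790 N = 93.79 kN.

93.8 kN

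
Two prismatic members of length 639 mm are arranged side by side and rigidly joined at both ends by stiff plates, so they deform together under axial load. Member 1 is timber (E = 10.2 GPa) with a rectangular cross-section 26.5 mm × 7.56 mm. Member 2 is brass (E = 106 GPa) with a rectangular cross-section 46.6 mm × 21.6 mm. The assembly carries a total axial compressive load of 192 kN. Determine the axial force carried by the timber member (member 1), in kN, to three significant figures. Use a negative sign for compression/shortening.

A_1 = 200.3 mm².
A_2 = 1007 mm².
Equal strain + equilibrium ⇒ each member carries load in proportion to AE: A₁E₁ = 2043000 N, A₂E₂ = 106700000 N, ΣAE = 108700000 N.
F₁ = P·A₁E₁/ΣAE = -192000·2043000/108700000 = -3608 N.

-3.61 kN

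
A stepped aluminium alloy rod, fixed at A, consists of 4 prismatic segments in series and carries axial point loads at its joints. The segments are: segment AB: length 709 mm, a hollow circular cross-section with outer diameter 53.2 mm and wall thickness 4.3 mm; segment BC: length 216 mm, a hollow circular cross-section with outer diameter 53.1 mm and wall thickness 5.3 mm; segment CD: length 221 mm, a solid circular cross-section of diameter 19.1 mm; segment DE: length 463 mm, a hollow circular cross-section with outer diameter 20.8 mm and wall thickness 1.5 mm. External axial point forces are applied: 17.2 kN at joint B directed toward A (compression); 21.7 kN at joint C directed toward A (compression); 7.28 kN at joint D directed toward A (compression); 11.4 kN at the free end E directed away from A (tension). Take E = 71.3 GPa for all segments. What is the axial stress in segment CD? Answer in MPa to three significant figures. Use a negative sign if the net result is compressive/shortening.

Internal axial forces (sectioning from the free end, tension +): N_DE = 11.4 kN, N_CD = 4.12 kN, N_BC = -17.58 kN, N_AB = -34.78 kN.
A_CD = 286.5 mm².
σ_CD = N_CD/A_CD = 4120/286.5 = 14.38 MPa.

14.4 MPa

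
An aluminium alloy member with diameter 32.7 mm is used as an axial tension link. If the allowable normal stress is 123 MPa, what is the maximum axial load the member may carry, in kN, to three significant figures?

A = 839.8 mm².
P_max = σ_allow · A = 123 · 839.8 = 103300 N = 103.3 kN.

103 kN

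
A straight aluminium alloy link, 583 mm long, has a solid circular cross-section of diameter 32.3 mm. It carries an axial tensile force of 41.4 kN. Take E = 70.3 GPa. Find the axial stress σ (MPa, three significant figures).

50.5 MPa

A = 819.4 mm².
σ = N/A = 41400/819.4 = 50.52 MPa.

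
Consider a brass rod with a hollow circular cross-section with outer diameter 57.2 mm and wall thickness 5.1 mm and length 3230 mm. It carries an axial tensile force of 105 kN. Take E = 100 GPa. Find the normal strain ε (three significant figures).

A = 834.8 mm².
σ = N/A = 125.8 MPa; ε = σ/E = 125.8/100000 = 1.258e-03.

0.00126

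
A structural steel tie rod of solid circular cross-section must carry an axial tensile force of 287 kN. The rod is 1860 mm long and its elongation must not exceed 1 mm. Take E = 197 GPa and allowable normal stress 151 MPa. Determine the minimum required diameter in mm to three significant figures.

58.7 mm

Required area A ≥ P/σ_allow = 287000/151 = 1901 mm².
For a solid circular section, d ≥ √(4A/π) = 49.19 mm.
Elongation limit: A ≥ PL/(Eδ_allow) = 287000·1860/(197000·1) = 2710 mm² ⇒ d ≥ 58.74 mm.
The elongation limit governs.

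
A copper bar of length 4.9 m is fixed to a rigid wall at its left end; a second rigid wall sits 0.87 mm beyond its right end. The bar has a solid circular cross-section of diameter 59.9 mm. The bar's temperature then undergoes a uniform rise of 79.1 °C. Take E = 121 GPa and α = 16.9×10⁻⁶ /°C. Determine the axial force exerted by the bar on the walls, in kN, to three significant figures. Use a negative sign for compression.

-395 kN

Free thermal expansion αLΔT = 16.9e-6 · 4900 · 79.1 = 6.55 mm.
The walls engage after the gap closes; constrained expansion = 6.55 − 0.87 = 5.68 mm.
The walls impose strain ε = −(5.68)/4900 = -1.1592e-03; σ = Eε = 121000 · -1.1592e-03 = -140.3 MPa.
Wall reaction R = σ·A = -140.3·2818 = -395300 N = -395.3 kN.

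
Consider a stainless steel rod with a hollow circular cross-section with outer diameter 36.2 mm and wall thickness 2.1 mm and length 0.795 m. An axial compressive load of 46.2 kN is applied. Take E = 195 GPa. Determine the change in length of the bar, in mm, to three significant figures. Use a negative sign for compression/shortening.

A = 225 mm².
δ_mech = NL/(AE) = -46200·795/(225·195000) = -0.8372 mm.

-0.837 mm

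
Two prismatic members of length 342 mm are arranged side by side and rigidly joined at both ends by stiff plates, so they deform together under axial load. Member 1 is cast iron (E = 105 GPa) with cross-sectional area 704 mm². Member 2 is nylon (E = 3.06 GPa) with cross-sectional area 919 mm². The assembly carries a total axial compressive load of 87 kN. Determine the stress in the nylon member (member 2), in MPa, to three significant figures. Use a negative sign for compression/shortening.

-3.47 MPa

Equal strain + equilibrium ⇒ each member carries load in proportion to AE: A₁E₁ = 73920000 N, A₂E₂ = 2812000 N, ΣAE = 76730000 N.
σ₂ = P·E₂/ΣAE = -87000·3060/76730000 = -3.469 MPa.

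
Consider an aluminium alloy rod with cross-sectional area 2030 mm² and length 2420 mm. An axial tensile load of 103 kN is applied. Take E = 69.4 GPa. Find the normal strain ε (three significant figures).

σ = N/A = 50.74 MPa; ε = σ/E = 50.74/69400 = 7.311e-04.

7.31e-04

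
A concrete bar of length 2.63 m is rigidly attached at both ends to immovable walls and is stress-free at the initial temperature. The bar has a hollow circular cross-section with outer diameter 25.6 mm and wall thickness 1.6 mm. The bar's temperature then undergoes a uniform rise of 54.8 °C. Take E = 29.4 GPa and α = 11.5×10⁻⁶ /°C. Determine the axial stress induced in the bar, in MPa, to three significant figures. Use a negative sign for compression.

Free thermal expansion αLΔT = 11.5e-6 · 2630 · 54.8 = 1.657 mm.
The walls impose strain ε = −(1.657)/2630 = -6.3020e-04; σ = Eε = 29400 · -6.3020e-04 = -18.53 MPa.

-18.5 MPa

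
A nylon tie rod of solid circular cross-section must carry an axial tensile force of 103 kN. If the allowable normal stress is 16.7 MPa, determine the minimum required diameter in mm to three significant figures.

88.6 mm

Required area A ≥ P/σ_allow = 103000/16.7 = 6168 mm².
For a solid circular section, d ≥ √(4A/π) = 88.62 mm.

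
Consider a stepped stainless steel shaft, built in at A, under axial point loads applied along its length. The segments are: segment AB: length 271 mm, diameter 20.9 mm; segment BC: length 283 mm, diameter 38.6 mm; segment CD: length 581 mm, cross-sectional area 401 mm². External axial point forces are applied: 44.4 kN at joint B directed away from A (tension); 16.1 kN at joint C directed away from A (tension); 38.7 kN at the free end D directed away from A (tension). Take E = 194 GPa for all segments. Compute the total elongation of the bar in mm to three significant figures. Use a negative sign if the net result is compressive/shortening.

Internal axial forces (sectioning from the free end, tension +): N_CD = 38.7 kN, N_BC = 54.8 kN, N_AB = 99.2 kN.
A_AB = 343.1 mm².
A_BC = 1170 mm².
δ_AB = 99200·271/(343.1·194000) = 0.4039 mm
δ_BC = 54800·283/(1170·194000) = 0.06831 mm
δ_CD = 38700·581/(401·194000) = 0.289 mm
δ = Σδ_i = 0.7613 mm.

0.761 mm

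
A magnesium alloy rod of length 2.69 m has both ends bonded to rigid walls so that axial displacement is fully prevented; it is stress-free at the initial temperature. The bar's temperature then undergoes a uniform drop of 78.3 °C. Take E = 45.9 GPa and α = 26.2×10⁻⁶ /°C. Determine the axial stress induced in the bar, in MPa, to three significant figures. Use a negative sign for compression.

94.2 MPa

Free thermal expansion αLΔT = 26.2e-6 · 2690 · -78.3 = -5.518 mm.
The walls impose strain ε = −(-5.518)/2690 = 2.0515e-03; σ = Eε = 45900 · 2.0515e-03 = 94.16 MPa.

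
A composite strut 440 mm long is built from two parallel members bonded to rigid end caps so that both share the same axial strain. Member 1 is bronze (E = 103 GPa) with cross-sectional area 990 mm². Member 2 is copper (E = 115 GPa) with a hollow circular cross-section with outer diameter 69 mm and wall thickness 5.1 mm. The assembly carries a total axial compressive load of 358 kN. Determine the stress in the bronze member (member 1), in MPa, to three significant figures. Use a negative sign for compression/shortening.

A_2 = 1024 mm².
Equal strain + equilibrium ⇒ each member carries load in proportion to AE: A₁E₁ = 102000000 N, A₂E₂ = 117700000 N, ΣAE = 219700000 N.
σ₁ = P·E₁/ΣAE = -358000·103000/219700000 = -167.8 MPa.

-168 MPa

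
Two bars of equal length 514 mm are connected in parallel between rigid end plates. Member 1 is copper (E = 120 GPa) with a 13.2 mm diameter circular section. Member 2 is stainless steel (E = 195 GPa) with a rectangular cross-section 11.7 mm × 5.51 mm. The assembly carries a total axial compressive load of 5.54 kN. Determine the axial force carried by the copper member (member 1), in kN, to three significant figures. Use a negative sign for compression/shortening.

A_1 = 136.8 mm².
A_2 = 64.47 mm².
Equal strain + equilibrium ⇒ each member carries load in proportion to AE: A₁E₁ = 16420000 N, A₂E₂ = 12570000 N, ΣAE = 28990000 N.
F₁ = P·A₁E₁/ΣAE = -5540·16420000/28990000 = -3138 N.

-3.14 kN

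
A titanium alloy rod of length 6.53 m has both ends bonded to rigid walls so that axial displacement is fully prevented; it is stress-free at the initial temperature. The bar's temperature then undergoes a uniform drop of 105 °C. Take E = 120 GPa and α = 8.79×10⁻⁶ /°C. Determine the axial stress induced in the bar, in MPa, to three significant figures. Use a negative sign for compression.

111 MPa

Free thermal expansion αLΔT = 8.79e-6 · 6530 · -105 = -6.027 mm.
The walls impose strain ε = −(-6.027)/6530 = 9.2295e-04; σ = Eε = 120000 · 9.2295e-04 = 110.8 MPa.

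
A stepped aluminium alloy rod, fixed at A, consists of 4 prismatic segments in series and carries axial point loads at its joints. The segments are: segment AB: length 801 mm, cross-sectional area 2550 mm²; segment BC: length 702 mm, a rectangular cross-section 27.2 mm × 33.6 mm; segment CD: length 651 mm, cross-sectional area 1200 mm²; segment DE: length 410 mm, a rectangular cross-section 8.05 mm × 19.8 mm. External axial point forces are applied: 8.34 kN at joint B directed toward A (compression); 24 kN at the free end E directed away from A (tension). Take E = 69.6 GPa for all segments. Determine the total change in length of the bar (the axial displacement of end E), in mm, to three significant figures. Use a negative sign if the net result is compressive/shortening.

1.41 mm

Internal axial forces (sectioning from the free end, tension +): N_DE = 24 kN, N_CD = 24 kN, N_BC = 24 kN, N_AB = 15.66 kN.
A_BC = 913.9 mm².
A_DE = 159.4 mm².
δ_AB = 15660·801/(2550·69600) = 0.07068 mm
δ_BC = 24000·702/(913.9·69600) = 0.2649 mm
δ_CD = 24000·651/(1200·69600) = 0.1871 mm
δ_DE = 24000·410/(159.4·69600) = 0.887 mm
δ = Σδ_i = 1.41 mm.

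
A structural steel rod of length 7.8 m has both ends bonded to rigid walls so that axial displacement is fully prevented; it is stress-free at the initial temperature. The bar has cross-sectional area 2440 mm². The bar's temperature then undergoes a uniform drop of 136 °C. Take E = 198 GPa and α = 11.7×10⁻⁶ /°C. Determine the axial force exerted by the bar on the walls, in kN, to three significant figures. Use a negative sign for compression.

Free thermal expansion αLΔT = 11.7e-6 · 7800 · -136 = -12.41 mm.
The walls impose strain ε = −(-12.41)/7800 = 1.5912e-03; σ = Eε = 198000 · 1.5912e-03 = 315.1 MPa.
Wall reaction R = σ·A = 315.1·2440 = 768700 N = 768.7 kN.

769 kN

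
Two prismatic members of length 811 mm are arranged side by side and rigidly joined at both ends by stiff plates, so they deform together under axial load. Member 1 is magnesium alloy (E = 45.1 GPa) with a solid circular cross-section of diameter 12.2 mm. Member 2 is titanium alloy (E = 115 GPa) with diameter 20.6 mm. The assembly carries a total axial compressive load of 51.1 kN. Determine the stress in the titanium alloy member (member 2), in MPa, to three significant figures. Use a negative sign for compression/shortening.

-135 MPa

A_1 = 116.9 mm².
A_2 = 333.3 mm².
Equal strain + equilibrium ⇒ each member carries load in proportion to AE: A₁E₁ = 5272000 N, A₂E₂ = 38330000 N, ΣAE = 43600000 N.
σ₂ = P·E₂/ΣAE = -51100·115000/43600000 = -134.8 MPa.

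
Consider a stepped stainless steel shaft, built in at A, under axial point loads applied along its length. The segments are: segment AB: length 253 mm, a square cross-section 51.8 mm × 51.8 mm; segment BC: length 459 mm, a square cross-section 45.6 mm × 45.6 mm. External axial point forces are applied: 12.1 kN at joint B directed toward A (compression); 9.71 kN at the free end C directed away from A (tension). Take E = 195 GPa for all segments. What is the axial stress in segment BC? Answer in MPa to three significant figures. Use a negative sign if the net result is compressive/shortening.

4.67 MPa

Internal axial forces (sectioning from the free end, tension +): N_BC = 9.71 kN, N_AB = -2.39 kN.
A_BC = 2079 mm².
σ_BC = N_BC/A_BC = 9710/2079 = 4.67 MPa.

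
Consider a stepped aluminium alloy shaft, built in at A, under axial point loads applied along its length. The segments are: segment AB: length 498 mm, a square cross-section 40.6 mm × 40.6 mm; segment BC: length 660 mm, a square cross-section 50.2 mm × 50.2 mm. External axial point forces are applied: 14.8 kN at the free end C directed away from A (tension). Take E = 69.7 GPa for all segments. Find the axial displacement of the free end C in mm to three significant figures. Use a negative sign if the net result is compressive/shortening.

Internal axial forces (sectioning from the free end, tension +): N_BC = 14.8 kN, N_AB = 14.8 kN.
A_AB = 1648 mm².
A_BC = 2520 mm².
δ_AB = 14800·498/(1648·69700) = 0.06415 mm
δ_BC = 14800·660/(2520·69700) = 0.05561 mm
δ = Σδ_i = 0.1198 mm.

0.120 mm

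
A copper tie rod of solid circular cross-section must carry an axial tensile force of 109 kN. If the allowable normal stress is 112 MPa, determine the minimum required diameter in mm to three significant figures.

35.2 mm

Required area A ≥ P/σ_allow = 109000/112 = 973.2 mm².
For a solid circular section, d ≥ √(4A/π) = 35.2 mm.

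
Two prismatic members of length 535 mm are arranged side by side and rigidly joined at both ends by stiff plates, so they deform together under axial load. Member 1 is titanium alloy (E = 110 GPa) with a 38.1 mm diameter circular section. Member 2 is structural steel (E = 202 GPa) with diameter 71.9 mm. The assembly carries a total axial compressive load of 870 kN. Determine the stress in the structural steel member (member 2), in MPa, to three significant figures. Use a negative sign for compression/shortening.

A_1 = 1140 mm².
A_2 = 4060 mm².
Equal strain + equilibrium ⇒ each member carries load in proportion to AE: A₁E₁ = 125400000 N, A₂E₂ = 820200000 N, ΣAE = 945600000 N.
σ₂ = P·E₂/ΣAE = -870000·202000/945600000 = -185.9 MPa.

-186 MPa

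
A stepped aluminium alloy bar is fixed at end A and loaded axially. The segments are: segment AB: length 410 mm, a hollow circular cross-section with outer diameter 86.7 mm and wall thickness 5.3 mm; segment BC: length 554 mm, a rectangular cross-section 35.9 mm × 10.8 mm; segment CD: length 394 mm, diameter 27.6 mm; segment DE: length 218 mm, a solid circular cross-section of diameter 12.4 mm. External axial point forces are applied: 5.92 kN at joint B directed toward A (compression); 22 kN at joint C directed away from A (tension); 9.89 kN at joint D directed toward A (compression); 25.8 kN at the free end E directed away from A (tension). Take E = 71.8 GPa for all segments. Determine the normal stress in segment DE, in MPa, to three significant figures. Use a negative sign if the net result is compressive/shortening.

Internal axial forces (sectioning from the free end, tension +): N_DE = 25.8 kN, N_CD = 15.91 kN, N_BC = 37.91 kN, N_AB = 31.99 kN.
A_DE = 120.8 mm².
σ_DE = N_DE/A_DE = 25800/120.8 = 213.6 MPa.

214 MPa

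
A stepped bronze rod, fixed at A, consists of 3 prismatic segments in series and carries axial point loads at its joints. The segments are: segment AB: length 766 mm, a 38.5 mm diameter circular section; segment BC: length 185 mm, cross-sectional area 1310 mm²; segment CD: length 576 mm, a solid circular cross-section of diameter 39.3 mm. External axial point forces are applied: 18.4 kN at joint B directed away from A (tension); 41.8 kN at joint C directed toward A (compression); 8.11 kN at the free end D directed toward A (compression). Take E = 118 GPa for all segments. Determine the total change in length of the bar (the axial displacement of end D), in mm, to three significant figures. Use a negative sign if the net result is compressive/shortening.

-0.268 mm

Internal axial forces (sectioning from the free end, tension +): N_CD = -8.11 kN, N_BC = -49.91 kN, N_AB = -31.51 kN.
A_AB = 1164 mm².
A_CD = 1213 mm².
δ_AB = -31510·766/(1164·118000) = -0.1757 mm
δ_BC = -49910·185/(1310·118000) = -0.05973 mm
δ_CD = -8110·576/(1213·118000) = -0.03264 mm
δ = Σδ_i = -0.2681 mm.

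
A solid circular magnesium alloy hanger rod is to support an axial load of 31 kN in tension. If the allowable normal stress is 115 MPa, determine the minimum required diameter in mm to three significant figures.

Required area A ≥ P/σ_allow = 31000/115 = 269.6 mm².
For a solid circular section, d ≥ √(4A/π) = 18.53 mm.

18.5 mm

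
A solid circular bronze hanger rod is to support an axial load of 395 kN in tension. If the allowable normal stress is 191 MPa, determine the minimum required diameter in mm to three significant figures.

51.3 mm

Required area A ≥ P/σ_allow = 395000/191 = 2068 mm².
For a solid circular section, d ≥ √(4A/π) = 51.31 mm.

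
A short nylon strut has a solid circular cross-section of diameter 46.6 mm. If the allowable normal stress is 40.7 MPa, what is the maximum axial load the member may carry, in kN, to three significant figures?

A = 1706 mm².
P_max = σ_allow · A = 40.7 · 1706 = 69420 N = 69.42 kN.

69.4 kN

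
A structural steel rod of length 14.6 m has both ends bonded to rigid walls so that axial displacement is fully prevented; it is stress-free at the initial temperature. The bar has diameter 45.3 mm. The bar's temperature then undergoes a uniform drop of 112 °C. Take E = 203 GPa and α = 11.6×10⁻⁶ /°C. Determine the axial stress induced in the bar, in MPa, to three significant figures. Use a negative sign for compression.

264 MPa

Free thermal expansion αLΔT = 11.6e-6 · 14600 · -112 = -18.97 mm.
The walls impose strain ε = −(-18.97)/14600 = 1.2992e-03; σ = Eε = 203000 · 1.2992e-03 = 263.7 MPa.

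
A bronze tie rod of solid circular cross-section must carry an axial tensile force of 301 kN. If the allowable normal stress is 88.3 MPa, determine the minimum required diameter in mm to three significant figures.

Required area A ≥ P/σ_allow = 301000/88.3 = 3409 mm².
For a solid circular section, d ≥ √(4A/π) = 65.88 mm.

65.9 mm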